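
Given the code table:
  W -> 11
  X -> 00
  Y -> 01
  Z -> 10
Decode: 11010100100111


Decoding:
11 -> W
01 -> Y
01 -> Y
00 -> X
10 -> Z
01 -> Y
11 -> W


Result: WYYXZYW


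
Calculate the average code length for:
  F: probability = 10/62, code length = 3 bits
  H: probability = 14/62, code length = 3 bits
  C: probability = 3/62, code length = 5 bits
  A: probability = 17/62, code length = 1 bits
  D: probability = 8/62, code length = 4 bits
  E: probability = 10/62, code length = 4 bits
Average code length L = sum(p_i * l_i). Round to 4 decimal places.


Weighted contributions p_i * l_i:
  F: (10/62) * 3 = 30/62
  H: (14/62) * 3 = 42/62
  C: (3/62) * 5 = 15/62
  A: (17/62) * 1 = 17/62
  D: (8/62) * 4 = 32/62
  E: (10/62) * 4 = 40/62
Sum = (30 + 42 + 15 + 17 + 32 + 40)/62 = 176/62

L = 176/62 = 2.8387 bits/symbol


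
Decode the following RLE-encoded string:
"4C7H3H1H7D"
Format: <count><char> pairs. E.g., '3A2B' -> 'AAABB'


Expanding each <count><char> pair:
  4C -> 'CCCC'
  7H -> 'HHHHHHH'
  3H -> 'HHH'
  1H -> 'H'
  7D -> 'DDDDDDD'

Decoded = CCCCHHHHHHHHHHHDDDDDDD


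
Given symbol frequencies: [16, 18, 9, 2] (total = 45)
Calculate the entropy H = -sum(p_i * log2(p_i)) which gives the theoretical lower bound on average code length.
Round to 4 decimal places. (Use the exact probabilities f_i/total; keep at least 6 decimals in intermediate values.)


Per-symbol terms -p_i * log2(p_i) with p_i = f_i/45:
  p = 16/45 = 0.355556: log2(p) = -1.491853, -p*log2(p) = 0.530437
  p = 18/45 = 0.400000: log2(p) = -1.321928, -p*log2(p) = 0.528771
  p = 9/45 = 0.200000: log2(p) = -2.321928, -p*log2(p) = 0.464386
  p = 2/45 = 0.044444: log2(p) = -4.491853, -p*log2(p) = 0.199638
H = 0.530437 + 0.528771 + 0.464386 + 0.199638 = 1.723232

H = 1.7232 bits/symbol


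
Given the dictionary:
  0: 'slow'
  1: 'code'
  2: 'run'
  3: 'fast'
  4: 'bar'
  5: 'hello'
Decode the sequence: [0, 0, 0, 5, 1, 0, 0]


Look up each index in the dictionary:
  0 -> 'slow'
  0 -> 'slow'
  0 -> 'slow'
  5 -> 'hello'
  1 -> 'code'
  0 -> 'slow'
  0 -> 'slow'

Decoded: "slow slow slow hello code slow slow"


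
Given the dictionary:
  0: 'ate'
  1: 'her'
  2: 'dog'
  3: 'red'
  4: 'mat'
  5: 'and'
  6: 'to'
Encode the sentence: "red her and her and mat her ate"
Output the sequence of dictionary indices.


Look up each word in the dictionary:
  'red' -> 3
  'her' -> 1
  'and' -> 5
  'her' -> 1
  'and' -> 5
  'mat' -> 4
  'her' -> 1
  'ate' -> 0

Encoded: [3, 1, 5, 1, 5, 4, 1, 0]


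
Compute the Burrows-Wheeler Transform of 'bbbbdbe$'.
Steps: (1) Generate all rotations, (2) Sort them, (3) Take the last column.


Rotations (sorted):
  0: $bbbbdbe -> last char: e
  1: bbbbdbe$ -> last char: $
  2: bbbdbe$b -> last char: b
  3: bbdbe$bb -> last char: b
  4: bdbe$bbb -> last char: b
  5: be$bbbbd -> last char: d
  6: dbe$bbbb -> last char: b
  7: e$bbbbdb -> last char: b


BWT = e$bbbdbb


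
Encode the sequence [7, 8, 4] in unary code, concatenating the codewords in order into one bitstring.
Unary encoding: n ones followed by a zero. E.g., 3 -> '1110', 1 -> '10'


Encode each number as n ones followed by a terminating 0:
  7 -> 11111110 (8 bits)
  8 -> 111111110 (9 bits)
  4 -> 11110 (5 bits)
Total length = 8 + 9 + 5 = 22 bits.

Unary([7, 8, 4]) = 1111111011111111011110 (22 bits)


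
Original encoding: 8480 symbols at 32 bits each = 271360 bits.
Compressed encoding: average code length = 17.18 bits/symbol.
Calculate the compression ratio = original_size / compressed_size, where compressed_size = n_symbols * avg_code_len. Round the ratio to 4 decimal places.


original_size = n_symbols * orig_bits = 8480 * 32 = 271360 bits
compressed_size = n_symbols * avg_code_len = 8480 * 17.18 = 145686.4 bits
ratio = original_size / compressed_size = 271360 / 145686.4 = 1.8626

Compression ratio = 1.8626


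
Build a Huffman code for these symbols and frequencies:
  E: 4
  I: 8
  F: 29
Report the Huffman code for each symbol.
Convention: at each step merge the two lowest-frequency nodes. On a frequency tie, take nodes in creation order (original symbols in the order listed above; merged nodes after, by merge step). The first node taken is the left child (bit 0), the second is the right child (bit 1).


Huffman tree construction:
Step 1: Merge E(4) + I(8) = 12
Step 2: Merge (E+I)(12) + F(29) = 41
Read each symbol's code off the tree from the root (left child = 0, right child = 1).

Codes:
  E: 00 (length 2)
  I: 01 (length 2)
  F: 1 (length 1)
Average code length: 53/41 = 1.2927 bits/symbol


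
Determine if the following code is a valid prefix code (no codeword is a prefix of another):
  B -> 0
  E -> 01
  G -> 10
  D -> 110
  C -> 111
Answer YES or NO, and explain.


Checking each pair (does one codeword prefix another?):
  B='0' vs E='01': prefix -- VIOLATION

NO -- this is NOT a valid prefix code. B (0) is a prefix of E (01).


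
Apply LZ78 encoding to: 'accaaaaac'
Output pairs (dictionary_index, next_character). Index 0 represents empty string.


LZ78 encoding steps:
Dictionary: {0: ''}
Step 1: w='' (idx 0), next='a' -> output (0, 'a'), add 'a' as idx 1
Step 2: w='' (idx 0), next='c' -> output (0, 'c'), add 'c' as idx 2
Step 3: w='c' (idx 2), next='a' -> output (2, 'a'), add 'ca' as idx 3
Step 4: w='a' (idx 1), next='a' -> output (1, 'a'), add 'aa' as idx 4
Step 5: w='aa' (idx 4), next='c' -> output (4, 'c'), add 'aac' as idx 5


Encoded: [(0, 'a'), (0, 'c'), (2, 'a'), (1, 'a'), (4, 'c')]


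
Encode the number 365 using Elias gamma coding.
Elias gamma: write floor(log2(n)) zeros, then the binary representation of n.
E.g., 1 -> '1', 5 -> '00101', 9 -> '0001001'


num_bits = floor(log2(365)) + 1 = 9
leading_zeros = num_bits - 1 = 8
binary(365) = 101101101

Elias gamma(365) = '00000000' + '101101101' = 00000000101101101 (17 bits)


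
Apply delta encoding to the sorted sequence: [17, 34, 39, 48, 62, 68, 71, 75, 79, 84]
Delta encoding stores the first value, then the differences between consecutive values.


First value: 17
Deltas:
  34 - 17 = 17
  39 - 34 = 5
  48 - 39 = 9
  62 - 48 = 14
  68 - 62 = 6
  71 - 68 = 3
  75 - 71 = 4
  79 - 75 = 4
  84 - 79 = 5


Delta encoded: [17, 17, 5, 9, 14, 6, 3, 4, 4, 5]


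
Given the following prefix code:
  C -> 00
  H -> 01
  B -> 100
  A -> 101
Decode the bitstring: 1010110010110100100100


Decoding step by step:
Bits 101 -> A
Bits 01 -> H
Bits 100 -> B
Bits 101 -> A
Bits 101 -> A
Bits 00 -> C
Bits 100 -> B
Bits 100 -> B


Decoded message: AHBAACBB


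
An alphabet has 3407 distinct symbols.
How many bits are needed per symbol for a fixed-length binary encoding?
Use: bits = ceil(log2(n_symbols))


log2(3407) = 11.7343
Bracket: 2^11 = 2048 < 3407 <= 2^12 = 4096
So ceil(log2(3407)) = 12

bits = ceil(log2(3407)) = ceil(11.7343) = 12 bits


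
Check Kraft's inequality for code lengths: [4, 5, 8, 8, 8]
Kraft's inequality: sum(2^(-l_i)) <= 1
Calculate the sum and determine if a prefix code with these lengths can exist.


Sum = 2^(-4) + 2^(-5) + 2^(-8) + 2^(-8) + 2^(-8)
    = 0.0625 + 0.03125 + 0.00390625 + 0.00390625 + 0.00390625
    = 27/256 = 0.10546875
Since 0.10546875 <= 1, Kraft's inequality IS satisfied.
A prefix code with these lengths CAN exist.

Kraft sum = 0.10546875. Satisfied.


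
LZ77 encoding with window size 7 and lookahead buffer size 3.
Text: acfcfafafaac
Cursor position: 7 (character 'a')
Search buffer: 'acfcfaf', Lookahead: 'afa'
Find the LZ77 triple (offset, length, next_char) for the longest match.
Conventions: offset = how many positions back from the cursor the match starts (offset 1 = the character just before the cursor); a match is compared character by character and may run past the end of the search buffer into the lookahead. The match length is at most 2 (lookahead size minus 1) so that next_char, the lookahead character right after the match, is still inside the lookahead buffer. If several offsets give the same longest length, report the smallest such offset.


Try each offset into the search buffer:
  offset=1 (pos 6, char 'f'): match length 0
  offset=2 (pos 5, char 'a'): match length 2
  offset=3 (pos 4, char 'f'): match length 0
  offset=4 (pos 3, char 'c'): match length 0
  offset=5 (pos 2, char 'f'): match length 0
  offset=6 (pos 1, char 'c'): match length 0
  offset=7 (pos 0, char 'a'): match length 1
Longest match has length 2 at offset 2.
next_char = character at position 7 + 2 = 9 -> 'a'

Best match: offset=2, length=2 (matching 'af' starting at position 5)
LZ77 triple: (2, 2, 'a')


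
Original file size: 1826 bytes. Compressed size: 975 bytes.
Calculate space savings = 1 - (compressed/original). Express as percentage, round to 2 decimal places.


ratio = compressed/original = 975/1826 = 0.533954
savings = 1 - ratio = 1 - 0.533954 = 0.466046
as a percentage: 0.466046 * 100 = 46.6%

Space savings = 1 - 975/1826 = 46.6%


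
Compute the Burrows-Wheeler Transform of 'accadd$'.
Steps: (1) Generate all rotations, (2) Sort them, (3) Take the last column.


Rotations (sorted):
  0: $accadd -> last char: d
  1: accadd$ -> last char: $
  2: add$acc -> last char: c
  3: cadd$ac -> last char: c
  4: ccadd$a -> last char: a
  5: d$accad -> last char: d
  6: dd$acca -> last char: a


BWT = d$ccada


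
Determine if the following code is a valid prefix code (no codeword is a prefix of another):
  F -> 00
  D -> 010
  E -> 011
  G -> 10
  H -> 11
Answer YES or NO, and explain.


Checking each pair (does one codeword prefix another?):
  F='00' vs D='010': no prefix
  F='00' vs E='011': no prefix
  F='00' vs G='10': no prefix
  F='00' vs H='11': no prefix
  D='010' vs F='00': no prefix
  D='010' vs E='011': no prefix
  D='010' vs G='10': no prefix
  D='010' vs H='11': no prefix
  E='011' vs F='00': no prefix
  E='011' vs D='010': no prefix
  E='011' vs G='10': no prefix
  E='011' vs H='11': no prefix
  G='10' vs F='00': no prefix
  G='10' vs D='010': no prefix
  G='10' vs E='011': no prefix
  G='10' vs H='11': no prefix
  H='11' vs F='00': no prefix
  H='11' vs D='010': no prefix
  H='11' vs E='011': no prefix
  H='11' vs G='10': no prefix
No violation found over all pairs.

YES -- this is a valid prefix code. No codeword is a prefix of any other codeword.


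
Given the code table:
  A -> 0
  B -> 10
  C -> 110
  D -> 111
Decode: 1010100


Decoding:
10 -> B
10 -> B
10 -> B
0 -> A


Result: BBBA


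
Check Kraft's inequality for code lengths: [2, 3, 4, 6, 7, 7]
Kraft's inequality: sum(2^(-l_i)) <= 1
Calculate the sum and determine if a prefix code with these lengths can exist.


Sum = 2^(-2) + 2^(-3) + 2^(-4) + 2^(-6) + 2^(-7) + 2^(-7)
    = 0.25 + 0.125 + 0.0625 + 0.015625 + 0.0078125 + 0.0078125
    = 60/128 = 0.46875
Since 0.46875 <= 1, Kraft's inequality IS satisfied.
A prefix code with these lengths CAN exist.

Kraft sum = 0.46875. Satisfied.


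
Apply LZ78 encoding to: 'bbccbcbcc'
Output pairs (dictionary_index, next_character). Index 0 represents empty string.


LZ78 encoding steps:
Dictionary: {0: ''}
Step 1: w='' (idx 0), next='b' -> output (0, 'b'), add 'b' as idx 1
Step 2: w='b' (idx 1), next='c' -> output (1, 'c'), add 'bc' as idx 2
Step 3: w='' (idx 0), next='c' -> output (0, 'c'), add 'c' as idx 3
Step 4: w='bc' (idx 2), next='b' -> output (2, 'b'), add 'bcb' as idx 4
Step 5: w='c' (idx 3), next='c' -> output (3, 'c'), add 'cc' as idx 5


Encoded: [(0, 'b'), (1, 'c'), (0, 'c'), (2, 'b'), (3, 'c')]


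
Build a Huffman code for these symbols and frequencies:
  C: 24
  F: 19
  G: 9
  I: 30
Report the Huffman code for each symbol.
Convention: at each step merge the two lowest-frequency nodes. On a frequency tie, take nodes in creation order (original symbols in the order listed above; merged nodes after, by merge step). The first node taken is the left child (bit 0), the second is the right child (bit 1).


Huffman tree construction:
Step 1: Merge G(9) + F(19) = 28
Step 2: Merge C(24) + (G+F)(28) = 52
Step 3: Merge I(30) + (C+(G+F))(52) = 82
Read each symbol's code off the tree from the root (left child = 0, right child = 1).

Codes:
  C: 10 (length 2)
  F: 111 (length 3)
  G: 110 (length 3)
  I: 0 (length 1)
Average code length: 162/82 = 1.9756 bits/symbol


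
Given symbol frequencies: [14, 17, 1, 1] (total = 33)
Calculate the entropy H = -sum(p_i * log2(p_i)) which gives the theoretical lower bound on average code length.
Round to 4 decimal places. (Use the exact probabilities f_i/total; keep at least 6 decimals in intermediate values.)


Per-symbol terms -p_i * log2(p_i) with p_i = f_i/33:
  p = 14/33 = 0.424242: log2(p) = -1.237039, -p*log2(p) = 0.524805
  p = 17/33 = 0.515152: log2(p) = -0.956931, -p*log2(p) = 0.492965
  p = 1/33 = 0.030303: log2(p) = -5.044394, -p*log2(p) = 0.152860
  p = 1/33 = 0.030303: log2(p) = -5.044394, -p*log2(p) = 0.152860
H = 0.524805 + 0.492965 + 0.152860 + 0.152860 = 1.323490

H = 1.3235 bits/symbol


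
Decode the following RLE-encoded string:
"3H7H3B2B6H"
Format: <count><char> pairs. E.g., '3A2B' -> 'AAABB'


Expanding each <count><char> pair:
  3H -> 'HHH'
  7H -> 'HHHHHHH'
  3B -> 'BBB'
  2B -> 'BB'
  6H -> 'HHHHHH'

Decoded = HHHHHHHHHHBBBBBHHHHHH


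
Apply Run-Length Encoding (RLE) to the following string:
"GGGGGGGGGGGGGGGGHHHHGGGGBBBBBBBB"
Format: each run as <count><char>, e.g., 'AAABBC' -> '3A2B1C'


Scanning runs left to right:
  i=0: run of 'G' x 16 -> '16G'
  i=16: run of 'H' x 4 -> '4H'
  i=20: run of 'G' x 4 -> '4G'
  i=24: run of 'B' x 8 -> '8B'

RLE = 16G4H4G8B


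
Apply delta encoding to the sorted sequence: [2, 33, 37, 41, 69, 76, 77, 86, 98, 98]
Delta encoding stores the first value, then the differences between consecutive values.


First value: 2
Deltas:
  33 - 2 = 31
  37 - 33 = 4
  41 - 37 = 4
  69 - 41 = 28
  76 - 69 = 7
  77 - 76 = 1
  86 - 77 = 9
  98 - 86 = 12
  98 - 98 = 0


Delta encoded: [2, 31, 4, 4, 28, 7, 1, 9, 12, 0]


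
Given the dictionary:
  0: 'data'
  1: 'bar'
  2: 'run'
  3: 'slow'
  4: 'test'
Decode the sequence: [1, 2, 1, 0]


Look up each index in the dictionary:
  1 -> 'bar'
  2 -> 'run'
  1 -> 'bar'
  0 -> 'data'

Decoded: "bar run bar data"


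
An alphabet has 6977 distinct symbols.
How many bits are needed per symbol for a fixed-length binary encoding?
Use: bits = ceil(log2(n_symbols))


log2(6977) = 12.7684
Bracket: 2^12 = 4096 < 6977 <= 2^13 = 8192
So ceil(log2(6977)) = 13

bits = ceil(log2(6977)) = ceil(12.7684) = 13 bits


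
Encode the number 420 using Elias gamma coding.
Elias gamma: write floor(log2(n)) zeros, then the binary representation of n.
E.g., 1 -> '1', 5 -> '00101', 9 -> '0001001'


num_bits = floor(log2(420)) + 1 = 9
leading_zeros = num_bits - 1 = 8
binary(420) = 110100100

Elias gamma(420) = '00000000' + '110100100' = 00000000110100100 (17 bits)


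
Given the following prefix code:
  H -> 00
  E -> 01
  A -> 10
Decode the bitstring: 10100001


Decoding step by step:
Bits 10 -> A
Bits 10 -> A
Bits 00 -> H
Bits 01 -> E


Decoded message: AAHE


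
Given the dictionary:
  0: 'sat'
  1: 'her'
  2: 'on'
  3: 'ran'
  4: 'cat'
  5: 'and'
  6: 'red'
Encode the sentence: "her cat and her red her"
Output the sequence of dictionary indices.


Look up each word in the dictionary:
  'her' -> 1
  'cat' -> 4
  'and' -> 5
  'her' -> 1
  'red' -> 6
  'her' -> 1

Encoded: [1, 4, 5, 1, 6, 1]


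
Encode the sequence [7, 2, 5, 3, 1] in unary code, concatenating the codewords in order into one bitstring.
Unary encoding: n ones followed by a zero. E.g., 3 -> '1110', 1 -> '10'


Encode each number as n ones followed by a terminating 0:
  7 -> 11111110 (8 bits)
  2 -> 110 (3 bits)
  5 -> 111110 (6 bits)
  3 -> 1110 (4 bits)
  1 -> 10 (2 bits)
Total length = 8 + 3 + 6 + 4 + 2 = 23 bits.

Unary([7, 2, 5, 3, 1]) = 11111110110111110111010 (23 bits)


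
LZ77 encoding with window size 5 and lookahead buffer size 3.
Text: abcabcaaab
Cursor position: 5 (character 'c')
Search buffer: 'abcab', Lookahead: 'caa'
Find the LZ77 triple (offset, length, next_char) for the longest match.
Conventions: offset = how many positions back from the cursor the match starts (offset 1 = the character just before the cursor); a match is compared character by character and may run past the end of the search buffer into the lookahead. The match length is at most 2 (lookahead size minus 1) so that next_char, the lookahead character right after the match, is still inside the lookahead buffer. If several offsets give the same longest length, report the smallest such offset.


Try each offset into the search buffer:
  offset=1 (pos 4, char 'b'): match length 0
  offset=2 (pos 3, char 'a'): match length 0
  offset=3 (pos 2, char 'c'): match length 2
  offset=4 (pos 1, char 'b'): match length 0
  offset=5 (pos 0, char 'a'): match length 0
Longest match has length 2 at offset 3.
next_char = character at position 5 + 2 = 7 -> 'a'

Best match: offset=3, length=2 (matching 'ca' starting at position 2)
LZ77 triple: (3, 2, 'a')


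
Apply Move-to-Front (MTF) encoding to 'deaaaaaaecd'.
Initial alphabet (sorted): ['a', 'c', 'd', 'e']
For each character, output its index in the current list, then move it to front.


MTF encoding:
'd': index 2 in ['a', 'c', 'd', 'e'] -> ['d', 'a', 'c', 'e']
'e': index 3 in ['d', 'a', 'c', 'e'] -> ['e', 'd', 'a', 'c']
'a': index 2 in ['e', 'd', 'a', 'c'] -> ['a', 'e', 'd', 'c']
'a': index 0 in ['a', 'e', 'd', 'c'] -> ['a', 'e', 'd', 'c']
'a': index 0 in ['a', 'e', 'd', 'c'] -> ['a', 'e', 'd', 'c']
'a': index 0 in ['a', 'e', 'd', 'c'] -> ['a', 'e', 'd', 'c']
'a': index 0 in ['a', 'e', 'd', 'c'] -> ['a', 'e', 'd', 'c']
'a': index 0 in ['a', 'e', 'd', 'c'] -> ['a', 'e', 'd', 'c']
'e': index 1 in ['a', 'e', 'd', 'c'] -> ['e', 'a', 'd', 'c']
'c': index 3 in ['e', 'a', 'd', 'c'] -> ['c', 'e', 'a', 'd']
'd': index 3 in ['c', 'e', 'a', 'd'] -> ['d', 'c', 'e', 'a']


Output: [2, 3, 2, 0, 0, 0, 0, 0, 1, 3, 3]


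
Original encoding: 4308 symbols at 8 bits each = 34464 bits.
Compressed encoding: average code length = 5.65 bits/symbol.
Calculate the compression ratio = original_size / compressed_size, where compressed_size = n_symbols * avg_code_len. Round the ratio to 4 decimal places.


original_size = n_symbols * orig_bits = 4308 * 8 = 34464 bits
compressed_size = n_symbols * avg_code_len = 4308 * 5.65 = 24340.2 bits
ratio = original_size / compressed_size = 34464 / 24340.2 = 1.4159

Compression ratio = 1.4159


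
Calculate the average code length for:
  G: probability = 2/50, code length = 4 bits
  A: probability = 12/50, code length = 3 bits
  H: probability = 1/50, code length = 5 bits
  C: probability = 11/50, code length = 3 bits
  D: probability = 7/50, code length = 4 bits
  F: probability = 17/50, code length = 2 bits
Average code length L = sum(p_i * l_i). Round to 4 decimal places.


Weighted contributions p_i * l_i:
  G: (2/50) * 4 = 8/50
  A: (12/50) * 3 = 36/50
  H: (1/50) * 5 = 5/50
  C: (11/50) * 3 = 33/50
  D: (7/50) * 4 = 28/50
  F: (17/50) * 2 = 34/50
Sum = (8 + 36 + 5 + 33 + 28 + 34)/50 = 144/50

L = 144/50 = 2.8800 bits/symbol


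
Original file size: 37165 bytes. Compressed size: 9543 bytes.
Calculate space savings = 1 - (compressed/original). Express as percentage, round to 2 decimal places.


ratio = compressed/original = 9543/37165 = 0.256774
savings = 1 - ratio = 1 - 0.256774 = 0.743226
as a percentage: 0.743226 * 100 = 74.32%

Space savings = 1 - 9543/37165 = 74.32%


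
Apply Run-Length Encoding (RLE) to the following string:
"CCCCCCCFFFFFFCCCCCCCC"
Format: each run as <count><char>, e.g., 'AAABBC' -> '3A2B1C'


Scanning runs left to right:
  i=0: run of 'C' x 7 -> '7C'
  i=7: run of 'F' x 6 -> '6F'
  i=13: run of 'C' x 8 -> '8C'

RLE = 7C6F8C


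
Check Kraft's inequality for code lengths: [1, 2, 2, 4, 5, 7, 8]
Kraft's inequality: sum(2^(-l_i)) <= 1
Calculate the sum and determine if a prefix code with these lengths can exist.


Sum = 2^(-1) + 2^(-2) + 2^(-2) + 2^(-4) + 2^(-5) + 2^(-7) + 2^(-8)
    = 0.5 + 0.25 + 0.25 + 0.0625 + 0.03125 + 0.0078125 + 0.00390625
    = 283/256 = 1.10546875
Since 1.10546875 > 1, Kraft's inequality is NOT satisfied.
A prefix code with these lengths CANNOT exist.

Kraft sum = 1.10546875. Not satisfied.


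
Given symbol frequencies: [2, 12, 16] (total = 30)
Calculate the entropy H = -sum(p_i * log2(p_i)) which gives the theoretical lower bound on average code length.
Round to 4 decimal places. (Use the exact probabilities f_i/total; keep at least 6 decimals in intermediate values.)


Per-symbol terms -p_i * log2(p_i) with p_i = f_i/30:
  p = 2/30 = 0.066667: log2(p) = -3.906891, -p*log2(p) = 0.260459
  p = 12/30 = 0.400000: log2(p) = -1.321928, -p*log2(p) = 0.528771
  p = 16/30 = 0.533333: log2(p) = -0.906891, -p*log2(p) = 0.483675
H = 0.260459 + 0.528771 + 0.483675 = 1.272905

H = 1.2729 bits/symbol


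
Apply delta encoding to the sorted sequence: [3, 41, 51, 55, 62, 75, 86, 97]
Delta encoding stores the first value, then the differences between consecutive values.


First value: 3
Deltas:
  41 - 3 = 38
  51 - 41 = 10
  55 - 51 = 4
  62 - 55 = 7
  75 - 62 = 13
  86 - 75 = 11
  97 - 86 = 11


Delta encoded: [3, 38, 10, 4, 7, 13, 11, 11]


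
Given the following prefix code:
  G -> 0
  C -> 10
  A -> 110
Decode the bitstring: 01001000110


Decoding step by step:
Bits 0 -> G
Bits 10 -> C
Bits 0 -> G
Bits 10 -> C
Bits 0 -> G
Bits 0 -> G
Bits 110 -> A


Decoded message: GCGCGGA


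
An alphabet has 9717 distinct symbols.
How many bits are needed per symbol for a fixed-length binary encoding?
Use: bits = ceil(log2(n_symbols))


log2(9717) = 13.2463
Bracket: 2^13 = 8192 < 9717 <= 2^14 = 16384
So ceil(log2(9717)) = 14

bits = ceil(log2(9717)) = ceil(13.2463) = 14 bits


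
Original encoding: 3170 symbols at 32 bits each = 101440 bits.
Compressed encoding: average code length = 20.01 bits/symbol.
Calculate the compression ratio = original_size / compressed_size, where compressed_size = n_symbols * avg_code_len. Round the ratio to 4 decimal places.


original_size = n_symbols * orig_bits = 3170 * 32 = 101440 bits
compressed_size = n_symbols * avg_code_len = 3170 * 20.01 = 63431.7 bits
ratio = original_size / compressed_size = 101440 / 63431.7 = 1.5992

Compression ratio = 1.5992


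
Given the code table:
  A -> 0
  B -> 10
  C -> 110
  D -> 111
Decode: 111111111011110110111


Decoding:
111 -> D
111 -> D
111 -> D
0 -> A
111 -> D
10 -> B
110 -> C
111 -> D


Result: DDDADBCD


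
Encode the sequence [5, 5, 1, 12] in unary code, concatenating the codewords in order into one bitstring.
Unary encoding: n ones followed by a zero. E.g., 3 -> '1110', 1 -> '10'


Encode each number as n ones followed by a terminating 0:
  5 -> 111110 (6 bits)
  5 -> 111110 (6 bits)
  1 -> 10 (2 bits)
  12 -> 1111111111110 (13 bits)
Total length = 6 + 6 + 2 + 13 = 27 bits.

Unary([5, 5, 1, 12]) = 111110111110101111111111110 (27 bits)


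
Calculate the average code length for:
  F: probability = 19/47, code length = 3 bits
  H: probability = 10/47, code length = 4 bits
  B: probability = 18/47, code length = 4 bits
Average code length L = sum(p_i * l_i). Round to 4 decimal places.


Weighted contributions p_i * l_i:
  F: (19/47) * 3 = 57/47
  H: (10/47) * 4 = 40/47
  B: (18/47) * 4 = 72/47
Sum = (57 + 40 + 72)/47 = 169/47

L = 169/47 = 3.5957 bits/symbol


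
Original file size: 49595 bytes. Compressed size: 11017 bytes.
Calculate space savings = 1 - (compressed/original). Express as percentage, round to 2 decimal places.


ratio = compressed/original = 11017/49595 = 0.222139
savings = 1 - ratio = 1 - 0.222139 = 0.777861
as a percentage: 0.777861 * 100 = 77.79%

Space savings = 1 - 11017/49595 = 77.79%


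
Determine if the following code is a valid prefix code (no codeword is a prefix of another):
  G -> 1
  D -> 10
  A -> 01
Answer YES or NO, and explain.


Checking each pair (does one codeword prefix another?):
  G='1' vs D='10': prefix -- VIOLATION

NO -- this is NOT a valid prefix code. G (1) is a prefix of D (10).


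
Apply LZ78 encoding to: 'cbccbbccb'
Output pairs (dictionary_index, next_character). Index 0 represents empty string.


LZ78 encoding steps:
Dictionary: {0: ''}
Step 1: w='' (idx 0), next='c' -> output (0, 'c'), add 'c' as idx 1
Step 2: w='' (idx 0), next='b' -> output (0, 'b'), add 'b' as idx 2
Step 3: w='c' (idx 1), next='c' -> output (1, 'c'), add 'cc' as idx 3
Step 4: w='b' (idx 2), next='b' -> output (2, 'b'), add 'bb' as idx 4
Step 5: w='cc' (idx 3), next='b' -> output (3, 'b'), add 'ccb' as idx 5


Encoded: [(0, 'c'), (0, 'b'), (1, 'c'), (2, 'b'), (3, 'b')]


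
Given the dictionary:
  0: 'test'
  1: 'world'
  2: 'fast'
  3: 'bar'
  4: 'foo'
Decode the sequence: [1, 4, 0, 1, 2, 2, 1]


Look up each index in the dictionary:
  1 -> 'world'
  4 -> 'foo'
  0 -> 'test'
  1 -> 'world'
  2 -> 'fast'
  2 -> 'fast'
  1 -> 'world'

Decoded: "world foo test world fast fast world"


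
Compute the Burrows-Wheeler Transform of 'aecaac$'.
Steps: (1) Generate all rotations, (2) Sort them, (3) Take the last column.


Rotations (sorted):
  0: $aecaac -> last char: c
  1: aac$aec -> last char: c
  2: ac$aeca -> last char: a
  3: aecaac$ -> last char: $
  4: c$aecaa -> last char: a
  5: caac$ae -> last char: e
  6: ecaac$a -> last char: a


BWT = cca$aea


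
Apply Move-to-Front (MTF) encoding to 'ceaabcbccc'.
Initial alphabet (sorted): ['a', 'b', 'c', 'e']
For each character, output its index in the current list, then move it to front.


MTF encoding:
'c': index 2 in ['a', 'b', 'c', 'e'] -> ['c', 'a', 'b', 'e']
'e': index 3 in ['c', 'a', 'b', 'e'] -> ['e', 'c', 'a', 'b']
'a': index 2 in ['e', 'c', 'a', 'b'] -> ['a', 'e', 'c', 'b']
'a': index 0 in ['a', 'e', 'c', 'b'] -> ['a', 'e', 'c', 'b']
'b': index 3 in ['a', 'e', 'c', 'b'] -> ['b', 'a', 'e', 'c']
'c': index 3 in ['b', 'a', 'e', 'c'] -> ['c', 'b', 'a', 'e']
'b': index 1 in ['c', 'b', 'a', 'e'] -> ['b', 'c', 'a', 'e']
'c': index 1 in ['b', 'c', 'a', 'e'] -> ['c', 'b', 'a', 'e']
'c': index 0 in ['c', 'b', 'a', 'e'] -> ['c', 'b', 'a', 'e']
'c': index 0 in ['c', 'b', 'a', 'e'] -> ['c', 'b', 'a', 'e']


Output: [2, 3, 2, 0, 3, 3, 1, 1, 0, 0]


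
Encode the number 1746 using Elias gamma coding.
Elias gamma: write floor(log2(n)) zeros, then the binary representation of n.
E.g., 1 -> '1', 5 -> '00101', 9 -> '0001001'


num_bits = floor(log2(1746)) + 1 = 11
leading_zeros = num_bits - 1 = 10
binary(1746) = 11011010010

Elias gamma(1746) = '0000000000' + '11011010010' = 000000000011011010010 (21 bits)


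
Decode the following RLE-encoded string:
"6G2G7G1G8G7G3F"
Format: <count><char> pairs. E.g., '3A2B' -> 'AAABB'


Expanding each <count><char> pair:
  6G -> 'GGGGGG'
  2G -> 'GG'
  7G -> 'GGGGGGG'
  1G -> 'G'
  8G -> 'GGGGGGGG'
  7G -> 'GGGGGGG'
  3F -> 'FFF'

Decoded = GGGGGGGGGGGGGGGGGGGGGGGGGGGGGGGFFF


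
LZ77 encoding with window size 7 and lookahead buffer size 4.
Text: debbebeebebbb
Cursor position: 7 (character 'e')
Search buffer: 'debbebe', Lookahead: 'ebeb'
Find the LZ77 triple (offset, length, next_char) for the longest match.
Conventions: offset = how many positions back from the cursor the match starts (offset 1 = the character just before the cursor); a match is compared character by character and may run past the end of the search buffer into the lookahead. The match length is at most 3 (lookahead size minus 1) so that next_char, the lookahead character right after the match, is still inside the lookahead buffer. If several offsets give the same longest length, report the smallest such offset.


Try each offset into the search buffer:
  offset=1 (pos 6, char 'e'): match length 1
  offset=2 (pos 5, char 'b'): match length 0
  offset=3 (pos 4, char 'e'): match length 3
  offset=4 (pos 3, char 'b'): match length 0
  offset=5 (pos 2, char 'b'): match length 0
  offset=6 (pos 1, char 'e'): match length 2
  offset=7 (pos 0, char 'd'): match length 0
Longest match has length 3 at offset 3.
next_char = character at position 7 + 3 = 10 -> 'b'

Best match: offset=3, length=3 (matching 'ebe' starting at position 4)
LZ77 triple: (3, 3, 'b')


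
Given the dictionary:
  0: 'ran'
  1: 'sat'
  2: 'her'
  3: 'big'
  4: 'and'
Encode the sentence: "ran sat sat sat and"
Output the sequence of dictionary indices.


Look up each word in the dictionary:
  'ran' -> 0
  'sat' -> 1
  'sat' -> 1
  'sat' -> 1
  'and' -> 4

Encoded: [0, 1, 1, 1, 4]


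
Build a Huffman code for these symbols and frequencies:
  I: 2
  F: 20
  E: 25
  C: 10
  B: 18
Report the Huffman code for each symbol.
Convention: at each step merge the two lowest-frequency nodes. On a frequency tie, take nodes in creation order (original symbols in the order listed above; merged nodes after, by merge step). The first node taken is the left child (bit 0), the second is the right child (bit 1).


Huffman tree construction:
Step 1: Merge I(2) + C(10) = 12
Step 2: Merge (I+C)(12) + B(18) = 30
Step 3: Merge F(20) + E(25) = 45
Step 4: Merge ((I+C)+B)(30) + (F+E)(45) = 75
Read each symbol's code off the tree from the root (left child = 0, right child = 1).

Codes:
  I: 000 (length 3)
  F: 10 (length 2)
  E: 11 (length 2)
  C: 001 (length 3)
  B: 01 (length 2)
Average code length: 162/75 = 2.1600 bits/symbol


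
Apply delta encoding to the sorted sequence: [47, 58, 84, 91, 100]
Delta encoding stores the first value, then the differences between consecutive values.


First value: 47
Deltas:
  58 - 47 = 11
  84 - 58 = 26
  91 - 84 = 7
  100 - 91 = 9


Delta encoded: [47, 11, 26, 7, 9]


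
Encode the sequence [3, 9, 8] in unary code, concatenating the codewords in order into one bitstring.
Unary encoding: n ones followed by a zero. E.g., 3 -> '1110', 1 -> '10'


Encode each number as n ones followed by a terminating 0:
  3 -> 1110 (4 bits)
  9 -> 1111111110 (10 bits)
  8 -> 111111110 (9 bits)
Total length = 4 + 10 + 9 = 23 bits.

Unary([3, 9, 8]) = 11101111111110111111110 (23 bits)


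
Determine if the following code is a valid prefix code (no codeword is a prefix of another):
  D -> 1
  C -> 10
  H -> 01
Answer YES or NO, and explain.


Checking each pair (does one codeword prefix another?):
  D='1' vs C='10': prefix -- VIOLATION

NO -- this is NOT a valid prefix code. D (1) is a prefix of C (10).


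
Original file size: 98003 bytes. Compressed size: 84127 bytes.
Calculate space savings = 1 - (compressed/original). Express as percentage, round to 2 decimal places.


ratio = compressed/original = 84127/98003 = 0.858412
savings = 1 - ratio = 1 - 0.858412 = 0.141588
as a percentage: 0.141588 * 100 = 14.16%

Space savings = 1 - 84127/98003 = 14.16%


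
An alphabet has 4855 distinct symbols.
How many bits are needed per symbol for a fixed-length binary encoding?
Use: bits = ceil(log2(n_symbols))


log2(4855) = 12.2453
Bracket: 2^12 = 4096 < 4855 <= 2^13 = 8192
So ceil(log2(4855)) = 13

bits = ceil(log2(4855)) = ceil(12.2453) = 13 bits


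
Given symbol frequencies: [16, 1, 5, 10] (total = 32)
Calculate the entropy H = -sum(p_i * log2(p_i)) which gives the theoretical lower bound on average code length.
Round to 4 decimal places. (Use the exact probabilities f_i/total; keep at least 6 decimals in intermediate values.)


Per-symbol terms -p_i * log2(p_i) with p_i = f_i/32:
  p = 16/32 = 0.500000: log2(p) = -1.000000, -p*log2(p) = 0.500000
  p = 1/32 = 0.031250: log2(p) = -5.000000, -p*log2(p) = 0.156250
  p = 5/32 = 0.156250: log2(p) = -2.678072, -p*log2(p) = 0.418449
  p = 10/32 = 0.312500: log2(p) = -1.678072, -p*log2(p) = 0.524397
H = 0.500000 + 0.156250 + 0.418449 + 0.524397 = 1.599096

H = 1.5991 bits/symbol


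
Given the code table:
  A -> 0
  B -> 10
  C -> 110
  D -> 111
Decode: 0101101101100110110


Decoding:
0 -> A
10 -> B
110 -> C
110 -> C
110 -> C
0 -> A
110 -> C
110 -> C


Result: ABCCCACC


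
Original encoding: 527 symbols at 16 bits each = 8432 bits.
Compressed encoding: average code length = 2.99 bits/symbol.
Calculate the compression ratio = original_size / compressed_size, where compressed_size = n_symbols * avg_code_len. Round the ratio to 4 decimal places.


original_size = n_symbols * orig_bits = 527 * 16 = 8432 bits
compressed_size = n_symbols * avg_code_len = 527 * 2.99 = 1575.73 bits
ratio = original_size / compressed_size = 8432 / 1575.73 = 5.3512

Compression ratio = 5.3512


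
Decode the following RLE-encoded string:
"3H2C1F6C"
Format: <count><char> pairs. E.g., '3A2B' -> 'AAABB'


Expanding each <count><char> pair:
  3H -> 'HHH'
  2C -> 'CC'
  1F -> 'F'
  6C -> 'CCCCCC'

Decoded = HHHCCFCCCCCC


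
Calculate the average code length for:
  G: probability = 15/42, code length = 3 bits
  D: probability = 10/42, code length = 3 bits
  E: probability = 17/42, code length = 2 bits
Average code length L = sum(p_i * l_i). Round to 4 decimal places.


Weighted contributions p_i * l_i:
  G: (15/42) * 3 = 45/42
  D: (10/42) * 3 = 30/42
  E: (17/42) * 2 = 34/42
Sum = (45 + 30 + 34)/42 = 109/42

L = 109/42 = 2.5952 bits/symbol


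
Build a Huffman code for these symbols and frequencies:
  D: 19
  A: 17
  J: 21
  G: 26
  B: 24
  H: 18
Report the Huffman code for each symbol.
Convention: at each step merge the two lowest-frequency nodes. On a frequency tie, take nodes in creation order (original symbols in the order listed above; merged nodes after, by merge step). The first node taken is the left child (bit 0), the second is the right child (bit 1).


Huffman tree construction:
Step 1: Merge A(17) + H(18) = 35
Step 2: Merge D(19) + J(21) = 40
Step 3: Merge B(24) + G(26) = 50
Step 4: Merge (A+H)(35) + (D+J)(40) = 75
Step 5: Merge (B+G)(50) + ((A+H)+(D+J))(75) = 125
Read each symbol's code off the tree from the root (left child = 0, right child = 1).

Codes:
  D: 110 (length 3)
  A: 100 (length 3)
  J: 111 (length 3)
  G: 01 (length 2)
  B: 00 (length 2)
  H: 101 (length 3)
Average code length: 325/125 = 2.6000 bits/symbol


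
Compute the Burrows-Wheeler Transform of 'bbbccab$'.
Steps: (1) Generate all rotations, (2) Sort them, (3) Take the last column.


Rotations (sorted):
  0: $bbbccab -> last char: b
  1: ab$bbbcc -> last char: c
  2: b$bbbcca -> last char: a
  3: bbbccab$ -> last char: $
  4: bbccab$b -> last char: b
  5: bccab$bb -> last char: b
  6: cab$bbbc -> last char: c
  7: ccab$bbb -> last char: b


BWT = bca$bbcb


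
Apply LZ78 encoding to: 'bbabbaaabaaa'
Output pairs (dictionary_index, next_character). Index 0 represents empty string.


LZ78 encoding steps:
Dictionary: {0: ''}
Step 1: w='' (idx 0), next='b' -> output (0, 'b'), add 'b' as idx 1
Step 2: w='b' (idx 1), next='a' -> output (1, 'a'), add 'ba' as idx 2
Step 3: w='b' (idx 1), next='b' -> output (1, 'b'), add 'bb' as idx 3
Step 4: w='' (idx 0), next='a' -> output (0, 'a'), add 'a' as idx 4
Step 5: w='a' (idx 4), next='a' -> output (4, 'a'), add 'aa' as idx 5
Step 6: w='ba' (idx 2), next='a' -> output (2, 'a'), add 'baa' as idx 6
Step 7: w='a' (idx 4), end of input -> output (4, '')


Encoded: [(0, 'b'), (1, 'a'), (1, 'b'), (0, 'a'), (4, 'a'), (2, 'a'), (4, '')]


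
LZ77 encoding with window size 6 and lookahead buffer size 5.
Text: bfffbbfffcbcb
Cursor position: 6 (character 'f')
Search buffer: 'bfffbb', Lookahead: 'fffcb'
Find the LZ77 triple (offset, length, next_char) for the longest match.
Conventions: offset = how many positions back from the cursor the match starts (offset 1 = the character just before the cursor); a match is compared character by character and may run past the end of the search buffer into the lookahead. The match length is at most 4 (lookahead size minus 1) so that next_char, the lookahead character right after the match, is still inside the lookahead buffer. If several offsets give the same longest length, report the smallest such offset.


Try each offset into the search buffer:
  offset=1 (pos 5, char 'b'): match length 0
  offset=2 (pos 4, char 'b'): match length 0
  offset=3 (pos 3, char 'f'): match length 1
  offset=4 (pos 2, char 'f'): match length 2
  offset=5 (pos 1, char 'f'): match length 3
  offset=6 (pos 0, char 'b'): match length 0
Longest match has length 3 at offset 5.
next_char = character at position 6 + 3 = 9 -> 'c'

Best match: offset=5, length=3 (matching 'fff' starting at position 1)
LZ77 triple: (5, 3, 'c')


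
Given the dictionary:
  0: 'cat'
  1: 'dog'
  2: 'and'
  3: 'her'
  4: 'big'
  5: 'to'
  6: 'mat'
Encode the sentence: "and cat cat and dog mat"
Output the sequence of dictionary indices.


Look up each word in the dictionary:
  'and' -> 2
  'cat' -> 0
  'cat' -> 0
  'and' -> 2
  'dog' -> 1
  'mat' -> 6

Encoded: [2, 0, 0, 2, 1, 6]


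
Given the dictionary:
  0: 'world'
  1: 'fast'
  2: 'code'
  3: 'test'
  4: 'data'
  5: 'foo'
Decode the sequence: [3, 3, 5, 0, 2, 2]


Look up each index in the dictionary:
  3 -> 'test'
  3 -> 'test'
  5 -> 'foo'
  0 -> 'world'
  2 -> 'code'
  2 -> 'code'

Decoded: "test test foo world code code"


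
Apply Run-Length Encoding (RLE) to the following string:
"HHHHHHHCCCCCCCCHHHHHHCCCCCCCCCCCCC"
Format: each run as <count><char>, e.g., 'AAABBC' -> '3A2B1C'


Scanning runs left to right:
  i=0: run of 'H' x 7 -> '7H'
  i=7: run of 'C' x 8 -> '8C'
  i=15: run of 'H' x 6 -> '6H'
  i=21: run of 'C' x 13 -> '13C'

RLE = 7H8C6H13C


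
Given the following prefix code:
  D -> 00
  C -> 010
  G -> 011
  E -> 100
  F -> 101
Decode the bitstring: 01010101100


Decoding step by step:
Bits 010 -> C
Bits 101 -> F
Bits 011 -> G
Bits 00 -> D


Decoded message: CFGD


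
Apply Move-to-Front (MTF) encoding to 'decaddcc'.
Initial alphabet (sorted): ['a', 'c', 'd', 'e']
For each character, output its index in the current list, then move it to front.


MTF encoding:
'd': index 2 in ['a', 'c', 'd', 'e'] -> ['d', 'a', 'c', 'e']
'e': index 3 in ['d', 'a', 'c', 'e'] -> ['e', 'd', 'a', 'c']
'c': index 3 in ['e', 'd', 'a', 'c'] -> ['c', 'e', 'd', 'a']
'a': index 3 in ['c', 'e', 'd', 'a'] -> ['a', 'c', 'e', 'd']
'd': index 3 in ['a', 'c', 'e', 'd'] -> ['d', 'a', 'c', 'e']
'd': index 0 in ['d', 'a', 'c', 'e'] -> ['d', 'a', 'c', 'e']
'c': index 2 in ['d', 'a', 'c', 'e'] -> ['c', 'd', 'a', 'e']
'c': index 0 in ['c', 'd', 'a', 'e'] -> ['c', 'd', 'a', 'e']


Output: [2, 3, 3, 3, 3, 0, 2, 0]


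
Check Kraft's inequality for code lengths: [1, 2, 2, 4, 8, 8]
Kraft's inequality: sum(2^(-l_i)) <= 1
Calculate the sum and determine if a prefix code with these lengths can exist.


Sum = 2^(-1) + 2^(-2) + 2^(-2) + 2^(-4) + 2^(-8) + 2^(-8)
    = 0.5 + 0.25 + 0.25 + 0.0625 + 0.00390625 + 0.00390625
    = 274/256 = 1.0703125
Since 1.0703125 > 1, Kraft's inequality is NOT satisfied.
A prefix code with these lengths CANNOT exist.

Kraft sum = 1.0703125. Not satisfied.


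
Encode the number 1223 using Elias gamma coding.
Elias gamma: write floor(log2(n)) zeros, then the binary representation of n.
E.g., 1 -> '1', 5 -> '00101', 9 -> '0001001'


num_bits = floor(log2(1223)) + 1 = 11
leading_zeros = num_bits - 1 = 10
binary(1223) = 10011000111

Elias gamma(1223) = '0000000000' + '10011000111' = 000000000010011000111 (21 bits)


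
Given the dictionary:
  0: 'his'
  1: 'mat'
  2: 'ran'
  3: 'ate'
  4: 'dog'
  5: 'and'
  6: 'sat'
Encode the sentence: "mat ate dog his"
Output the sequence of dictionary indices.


Look up each word in the dictionary:
  'mat' -> 1
  'ate' -> 3
  'dog' -> 4
  'his' -> 0

Encoded: [1, 3, 4, 0]


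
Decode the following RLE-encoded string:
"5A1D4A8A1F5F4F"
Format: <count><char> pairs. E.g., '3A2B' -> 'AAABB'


Expanding each <count><char> pair:
  5A -> 'AAAAA'
  1D -> 'D'
  4A -> 'AAAA'
  8A -> 'AAAAAAAA'
  1F -> 'F'
  5F -> 'FFFFF'
  4F -> 'FFFF'

Decoded = AAAAADAAAAAAAAAAAAFFFFFFFFFF


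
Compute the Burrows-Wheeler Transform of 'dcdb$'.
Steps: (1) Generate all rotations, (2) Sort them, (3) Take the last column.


Rotations (sorted):
  0: $dcdb -> last char: b
  1: b$dcd -> last char: d
  2: cdb$d -> last char: d
  3: db$dc -> last char: c
  4: dcdb$ -> last char: $


BWT = bddc$


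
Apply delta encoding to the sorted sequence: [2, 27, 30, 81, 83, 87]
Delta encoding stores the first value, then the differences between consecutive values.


First value: 2
Deltas:
  27 - 2 = 25
  30 - 27 = 3
  81 - 30 = 51
  83 - 81 = 2
  87 - 83 = 4


Delta encoded: [2, 25, 3, 51, 2, 4]
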